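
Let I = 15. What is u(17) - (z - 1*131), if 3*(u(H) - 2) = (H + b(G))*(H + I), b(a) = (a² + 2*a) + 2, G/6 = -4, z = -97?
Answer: 18194/3 ≈ 6064.7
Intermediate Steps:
G = -24 (G = 6*(-4) = -24)
b(a) = 2 + a² + 2*a
u(H) = 2 + (15 + H)*(530 + H)/3 (u(H) = 2 + ((H + (2 + (-24)² + 2*(-24)))*(H + 15))/3 = 2 + ((H + (2 + 576 - 48))*(15 + H))/3 = 2 + ((H + 530)*(15 + H))/3 = 2 + ((530 + H)*(15 + H))/3 = 2 + ((15 + H)*(530 + H))/3 = 2 + (15 + H)*(530 + H)/3)
u(17) - (z - 1*131) = (2652 + (⅓)*17² + (545/3)*17) - (-97 - 1*131) = (2652 + (⅓)*289 + 9265/3) - (-97 - 131) = (2652 + 289/3 + 9265/3) - 1*(-228) = 17510/3 + 228 = 18194/3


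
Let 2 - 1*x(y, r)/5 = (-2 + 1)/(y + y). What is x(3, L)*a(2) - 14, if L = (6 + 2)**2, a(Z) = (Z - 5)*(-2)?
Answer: 51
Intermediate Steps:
a(Z) = 10 - 2*Z (a(Z) = (-5 + Z)*(-2) = 10 - 2*Z)
L = 64 (L = 8**2 = 64)
x(y, r) = 10 + 5/(2*y) (x(y, r) = 10 - 5*(-2 + 1)/(y + y) = 10 - (-5)/(2*y) = 10 + 5/(2*y))
x(3, L)*a(2) - 14 = (10 + (5/2)/3)*(10 - 2*2) - 14 = (10 + (5/2)*(1/3))*(10 - 4) - 14 = (10 + 5/6)*6 - 14 = (65/6)*6 - 14 = 65 - 14 = 51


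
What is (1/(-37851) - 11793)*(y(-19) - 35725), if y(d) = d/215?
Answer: 1142857740939512/2712655 ≈ 4.2131e+8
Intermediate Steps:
y(d) = d/215 (y(d) = d*(1/215) = d/215)
(1/(-37851) - 11793)*(y(-19) - 35725) = (1/(-37851) - 11793)*((1/215)*(-19) - 35725) = (-1/37851 - 11793)*(-19/215 - 35725) = -446376844/37851*(-7680894/215) = 1142857740939512/2712655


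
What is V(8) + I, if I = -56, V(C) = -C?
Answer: -64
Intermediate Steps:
V(8) + I = -1*8 - 56 = -8 - 56 = -64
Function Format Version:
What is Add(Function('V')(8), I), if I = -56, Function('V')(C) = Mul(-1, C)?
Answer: -64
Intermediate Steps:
Add(Function('V')(8), I) = Add(Mul(-1, 8), -56) = Add(-8, -56) = -64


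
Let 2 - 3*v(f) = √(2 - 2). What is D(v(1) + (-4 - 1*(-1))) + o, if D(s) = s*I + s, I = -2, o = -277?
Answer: -824/3 ≈ -274.67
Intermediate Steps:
v(f) = ⅔ (v(f) = ⅔ - √(2 - 2)/3 = ⅔ - √0/3 = ⅔ - ⅓*0 = ⅔ + 0 = ⅔)
D(s) = -s (D(s) = s*(-2) + s = -2*s + s = -s)
D(v(1) + (-4 - 1*(-1))) + o = -(⅔ + (-4 - 1*(-1))) - 277 = -(⅔ + (-4 + 1)) - 277 = -(⅔ - 3) - 277 = -1*(-7/3) - 277 = 7/3 - 277 = -824/3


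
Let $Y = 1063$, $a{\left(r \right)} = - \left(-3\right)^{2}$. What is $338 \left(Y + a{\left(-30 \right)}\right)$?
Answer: $356252$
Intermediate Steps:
$a{\left(r \right)} = -9$ ($a{\left(r \right)} = \left(-1\right) 9 = -9$)
$338 \left(Y + a{\left(-30 \right)}\right) = 338 \left(1063 - 9\right) = 338 \cdot 1054 = 356252$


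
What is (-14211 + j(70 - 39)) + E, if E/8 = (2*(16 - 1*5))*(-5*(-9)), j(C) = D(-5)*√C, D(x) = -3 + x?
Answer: -6291 - 8*√31 ≈ -6335.5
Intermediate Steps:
j(C) = -8*√C (j(C) = (-3 - 5)*√C = -8*√C)
E = 7920 (E = 8*((2*(16 - 1*5))*(-5*(-9))) = 8*((2*(16 - 5))*45) = 8*((2*11)*45) = 8*(22*45) = 8*990 = 7920)
(-14211 + j(70 - 39)) + E = (-14211 - 8*√(70 - 39)) + 7920 = (-14211 - 8*√31) + 7920 = -6291 - 8*√31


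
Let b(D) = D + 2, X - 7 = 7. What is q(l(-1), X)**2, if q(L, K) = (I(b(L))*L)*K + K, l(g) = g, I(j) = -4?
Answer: 4900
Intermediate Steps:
X = 14 (X = 7 + 7 = 14)
b(D) = 2 + D
q(L, K) = K - 4*K*L (q(L, K) = (-4*L)*K + K = -4*K*L + K = K - 4*K*L)
q(l(-1), X)**2 = (14*(1 - 4*(-1)))**2 = (14*(1 + 4))**2 = (14*5)**2 = 70**2 = 4900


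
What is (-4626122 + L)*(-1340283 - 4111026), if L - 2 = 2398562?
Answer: 12143106973422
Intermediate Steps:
L = 2398564 (L = 2 + 2398562 = 2398564)
(-4626122 + L)*(-1340283 - 4111026) = (-4626122 + 2398564)*(-1340283 - 4111026) = -2227558*(-5451309) = 12143106973422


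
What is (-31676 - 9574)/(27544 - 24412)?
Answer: -6875/522 ≈ -13.171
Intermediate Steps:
(-31676 - 9574)/(27544 - 24412) = -41250/3132 = -41250*1/3132 = -6875/522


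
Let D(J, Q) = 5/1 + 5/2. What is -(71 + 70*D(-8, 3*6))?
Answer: -596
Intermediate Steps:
D(J, Q) = 15/2 (D(J, Q) = 5*1 + 5*(½) = 5 + 5/2 = 15/2)
-(71 + 70*D(-8, 3*6)) = -(71 + 70*(15/2)) = -(71 + 525) = -1*596 = -596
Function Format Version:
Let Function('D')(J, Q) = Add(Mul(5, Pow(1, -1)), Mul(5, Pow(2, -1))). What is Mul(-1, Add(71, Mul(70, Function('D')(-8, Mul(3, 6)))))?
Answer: -596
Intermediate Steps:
Function('D')(J, Q) = Rational(15, 2) (Function('D')(J, Q) = Add(Mul(5, 1), Mul(5, Rational(1, 2))) = Add(5, Rational(5, 2)) = Rational(15, 2))
Mul(-1, Add(71, Mul(70, Function('D')(-8, Mul(3, 6))))) = Mul(-1, Add(71, Mul(70, Rational(15, 2)))) = Mul(-1, Add(71, 525)) = Mul(-1, 596) = -596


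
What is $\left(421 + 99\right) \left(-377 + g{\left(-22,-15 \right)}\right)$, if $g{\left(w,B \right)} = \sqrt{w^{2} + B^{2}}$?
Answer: $-196040 + 520 \sqrt{709} \approx -1.8219 \cdot 10^{5}$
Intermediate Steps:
$g{\left(w,B \right)} = \sqrt{B^{2} + w^{2}}$
$\left(421 + 99\right) \left(-377 + g{\left(-22,-15 \right)}\right) = \left(421 + 99\right) \left(-377 + \sqrt{\left(-15\right)^{2} + \left(-22\right)^{2}}\right) = 520 \left(-377 + \sqrt{225 + 484}\right) = 520 \left(-377 + \sqrt{709}\right) = -196040 + 520 \sqrt{709}$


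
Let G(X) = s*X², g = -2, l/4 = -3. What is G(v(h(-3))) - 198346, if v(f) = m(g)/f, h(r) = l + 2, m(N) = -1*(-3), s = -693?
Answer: -19840837/100 ≈ -1.9841e+5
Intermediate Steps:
l = -12 (l = 4*(-3) = -12)
m(N) = 3
h(r) = -10 (h(r) = -12 + 2 = -10)
v(f) = 3/f
G(X) = -693*X²
G(v(h(-3))) - 198346 = -693*(3/(-10))² - 198346 = -693*(3*(-⅒))² - 198346 = -693*(-3/10)² - 198346 = -693*9/100 - 198346 = -6237/100 - 198346 = -19840837/100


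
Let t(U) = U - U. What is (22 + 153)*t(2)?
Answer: 0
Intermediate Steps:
t(U) = 0
(22 + 153)*t(2) = (22 + 153)*0 = 175*0 = 0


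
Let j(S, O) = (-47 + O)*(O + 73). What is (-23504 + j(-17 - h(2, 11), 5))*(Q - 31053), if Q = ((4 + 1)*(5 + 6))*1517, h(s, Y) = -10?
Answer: -1402789960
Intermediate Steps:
Q = 83435 (Q = (5*11)*1517 = 55*1517 = 83435)
j(S, O) = (-47 + O)*(73 + O)
(-23504 + j(-17 - h(2, 11), 5))*(Q - 31053) = (-23504 + (-3431 + 5² + 26*5))*(83435 - 31053) = (-23504 + (-3431 + 25 + 130))*52382 = (-23504 - 3276)*52382 = -26780*52382 = -1402789960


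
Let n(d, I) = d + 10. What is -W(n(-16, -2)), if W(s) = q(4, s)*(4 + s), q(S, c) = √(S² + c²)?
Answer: 4*√13 ≈ 14.422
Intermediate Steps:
n(d, I) = 10 + d
W(s) = √(16 + s²)*(4 + s) (W(s) = √(4² + s²)*(4 + s) = √(16 + s²)*(4 + s))
-W(n(-16, -2)) = -√(16 + (10 - 16)²)*(4 + (10 - 16)) = -√(16 + (-6)²)*(4 - 6) = -√(16 + 36)*(-2) = -√52*(-2) = -2*√13*(-2) = -(-4)*√13 = 4*√13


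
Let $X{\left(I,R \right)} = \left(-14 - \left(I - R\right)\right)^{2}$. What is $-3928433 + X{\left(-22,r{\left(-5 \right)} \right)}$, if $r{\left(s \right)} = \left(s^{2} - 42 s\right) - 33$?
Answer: $-3884333$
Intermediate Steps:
$r{\left(s \right)} = -33 + s^{2} - 42 s$
$X{\left(I,R \right)} = \left(-14 + R - I\right)^{2}$
$-3928433 + X{\left(-22,r{\left(-5 \right)} \right)} = -3928433 + \left(14 - 22 - \left(-33 + \left(-5\right)^{2} - -210\right)\right)^{2} = -3928433 + \left(14 - 22 - \left(-33 + 25 + 210\right)\right)^{2} = -3928433 + \left(14 - 22 - 202\right)^{2} = -3928433 + \left(-210\right)^{2} = -3928433 + 44100 = -3884333$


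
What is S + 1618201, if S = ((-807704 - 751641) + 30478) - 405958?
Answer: -316624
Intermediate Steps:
S = -1934825 (S = (-1559345 + 30478) - 405958 = -1528867 - 405958 = -1934825)
S + 1618201 = -1934825 + 1618201 = -316624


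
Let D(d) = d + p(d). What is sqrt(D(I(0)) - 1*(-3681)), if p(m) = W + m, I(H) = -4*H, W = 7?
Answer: 2*sqrt(922) ≈ 60.729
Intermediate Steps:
p(m) = 7 + m
D(d) = 7 + 2*d (D(d) = d + (7 + d) = 7 + 2*d)
sqrt(D(I(0)) - 1*(-3681)) = sqrt((7 + 2*(-4*0)) - 1*(-3681)) = sqrt((7 + 2*0) + 3681) = sqrt((7 + 0) + 3681) = sqrt(7 + 3681) = sqrt(3688) = 2*sqrt(922)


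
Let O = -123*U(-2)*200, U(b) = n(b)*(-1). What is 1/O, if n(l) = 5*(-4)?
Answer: -1/492000 ≈ -2.0325e-6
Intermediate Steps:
n(l) = -20
U(b) = 20 (U(b) = -20*(-1) = 20)
O = -492000 (O = -123*20*200 = -2460*200 = -492000)
1/O = 1/(-492000) = -1/492000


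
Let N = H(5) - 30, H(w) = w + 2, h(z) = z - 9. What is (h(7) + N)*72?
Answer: -1800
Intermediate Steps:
h(z) = -9 + z
H(w) = 2 + w
N = -23 (N = (2 + 5) - 30 = 7 - 30 = -23)
(h(7) + N)*72 = ((-9 + 7) - 23)*72 = (-2 - 23)*72 = -25*72 = -1800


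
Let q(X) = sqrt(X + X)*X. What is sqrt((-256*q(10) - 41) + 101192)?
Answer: sqrt(101151 - 5120*sqrt(5)) ≈ 299.50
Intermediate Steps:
q(X) = sqrt(2)*X**(3/2) (q(X) = sqrt(2*X)*X = (sqrt(2)*sqrt(X))*X = sqrt(2)*X**(3/2))
sqrt((-256*q(10) - 41) + 101192) = sqrt((-256*sqrt(2)*10**(3/2) - 41) + 101192) = sqrt((-256*sqrt(2)*10*sqrt(10) - 41) + 101192) = sqrt((-5120*sqrt(5) - 41) + 101192) = sqrt((-41 - 5120*sqrt(5)) + 101192) = sqrt(101151 - 5120*sqrt(5))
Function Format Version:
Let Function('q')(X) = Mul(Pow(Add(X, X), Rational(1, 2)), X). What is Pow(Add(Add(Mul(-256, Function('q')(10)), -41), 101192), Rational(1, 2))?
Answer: Pow(Add(101151, Mul(-5120, Pow(5, Rational(1, 2)))), Rational(1, 2)) ≈ 299.50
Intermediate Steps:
Function('q')(X) = Mul(Pow(2, Rational(1, 2)), Pow(X, Rational(3, 2))) (Function('q')(X) = Mul(Pow(Mul(2, X), Rational(1, 2)), X) = Mul(Mul(Pow(2, Rational(1, 2)), Pow(X, Rational(1, 2))), X) = Mul(Pow(2, Rational(1, 2)), Pow(X, Rational(3, 2))))
Pow(Add(Add(Mul(-256, Function('q')(10)), -41), 101192), Rational(1, 2)) = Pow(Add(Add(Mul(-256, Mul(Pow(2, Rational(1, 2)), Pow(10, Rational(3, 2)))), -41), 101192), Rational(1, 2)) = Pow(Add(Add(Mul(-256, Mul(Pow(2, Rational(1, 2)), Mul(10, Pow(10, Rational(1, 2))))), -41), 101192), Rational(1, 2)) = Pow(Add(Add(Mul(-256, Mul(20, Pow(5, Rational(1, 2)))), -41), 101192), Rational(1, 2)) = Pow(Add(Add(Mul(-5120, Pow(5, Rational(1, 2))), -41), 101192), Rational(1, 2)) = Pow(Add(Add(-41, Mul(-5120, Pow(5, Rational(1, 2)))), 101192), Rational(1, 2)) = Pow(Add(101151, Mul(-5120, Pow(5, Rational(1, 2)))), Rational(1, 2))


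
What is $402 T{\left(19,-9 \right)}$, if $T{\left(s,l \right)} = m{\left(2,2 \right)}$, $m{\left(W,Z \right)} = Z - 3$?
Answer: $-402$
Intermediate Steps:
$m{\left(W,Z \right)} = -3 + Z$
$T{\left(s,l \right)} = -1$ ($T{\left(s,l \right)} = -3 + 2 = -1$)
$402 T{\left(19,-9 \right)} = 402 \left(-1\right) = -402$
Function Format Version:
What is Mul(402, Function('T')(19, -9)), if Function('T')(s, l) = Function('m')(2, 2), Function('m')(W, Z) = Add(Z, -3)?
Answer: -402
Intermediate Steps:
Function('m')(W, Z) = Add(-3, Z)
Function('T')(s, l) = -1 (Function('T')(s, l) = Add(-3, 2) = -1)
Mul(402, Function('T')(19, -9)) = Mul(402, -1) = -402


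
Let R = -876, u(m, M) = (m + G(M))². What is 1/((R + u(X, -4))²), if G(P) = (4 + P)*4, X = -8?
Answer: 1/659344 ≈ 1.5167e-6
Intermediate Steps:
G(P) = 16 + 4*P
u(m, M) = (16 + m + 4*M)² (u(m, M) = (m + (16 + 4*M))² = (16 + m + 4*M)²)
1/((R + u(X, -4))²) = 1/((-876 + (16 - 8 + 4*(-4))²)²) = 1/((-876 + (16 - 8 - 16)²)²) = 1/((-876 + (-8)²)²) = 1/((-876 + 64)²) = 1/((-812)²) = 1/659344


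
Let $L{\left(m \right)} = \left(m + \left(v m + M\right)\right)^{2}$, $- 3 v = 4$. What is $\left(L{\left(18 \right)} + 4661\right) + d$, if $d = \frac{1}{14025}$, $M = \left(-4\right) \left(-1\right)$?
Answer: $\frac{65426626}{14025} \approx 4665.0$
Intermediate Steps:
$M = 4$
$v = - \frac{4}{3}$ ($v = \left(- \frac{1}{3}\right) 4 = - \frac{4}{3} \approx -1.3333$)
$d = \frac{1}{14025} \approx 7.1301 \cdot 10^{-5}$
$L{\left(m \right)} = \left(4 - \frac{m}{3}\right)^{2}$ ($L{\left(m \right)} = \left(m - \left(-4 + \frac{4 m}{3}\right)\right)^{2} = \left(4 - \frac{m}{3}\right)^{2}$)
$\left(L{\left(18 \right)} + 4661\right) + d = \left(\frac{\left(12 - 18\right)^{2}}{9} + 4661\right) + \frac{1}{14025} = \left(\frac{\left(-6\right)^{2}}{9} + 4661\right) + \frac{1}{14025} = \left(\frac{1}{9} \cdot 36 + 4661\right) + \frac{1}{14025} = \left(4 + 4661\right) + \frac{1}{14025} = 4665 + \frac{1}{14025} = \frac{65426626}{14025}$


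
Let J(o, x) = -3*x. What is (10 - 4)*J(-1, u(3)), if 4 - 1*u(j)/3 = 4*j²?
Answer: 1728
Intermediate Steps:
u(j) = 12 - 12*j²
(10 - 4)*J(-1, u(3)) = (10 - 4)*(-3*(12 - 12*3²)) = 6*(-3*(12 - 12*9)) = 6*(-3*(12 - 108)) = 6*(-3*(-96)) = 6*288 = 1728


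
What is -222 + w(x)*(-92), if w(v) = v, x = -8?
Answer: 514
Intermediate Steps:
-222 + w(x)*(-92) = -222 - 8*(-92) = -222 + 736 = 514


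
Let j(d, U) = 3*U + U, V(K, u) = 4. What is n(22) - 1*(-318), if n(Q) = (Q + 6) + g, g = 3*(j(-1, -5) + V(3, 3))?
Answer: 298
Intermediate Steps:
j(d, U) = 4*U
g = -48 (g = 3*(4*(-5) + 4) = 3*(-20 + 4) = 3*(-16) = -48)
n(Q) = -42 + Q (n(Q) = (Q + 6) - 48 = (6 + Q) - 48 = -42 + Q)
n(22) - 1*(-318) = (-42 + 22) - 1*(-318) = -20 + 318 = 298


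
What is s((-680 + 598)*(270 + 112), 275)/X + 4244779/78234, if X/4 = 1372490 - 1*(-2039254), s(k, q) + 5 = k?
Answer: 9654324357553/177942920064 ≈ 54.255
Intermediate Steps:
s(k, q) = -5 + k
X = 13646976 (X = 4*(1372490 - 1*(-2039254)) = 4*(1372490 + 2039254) = 4*3411744 = 13646976)
s((-680 + 598)*(270 + 112), 275)/X + 4244779/78234 = (-5 + (-680 + 598)*(270 + 112))/13646976 + 4244779/78234 = (-5 - 82*382)*(1/13646976) + 4244779*(1/78234) = (-5 - 31324)*(1/13646976) + 4244779/78234 = -31329*1/13646976 + 4244779/78234 = -10443/4548992 + 4244779/78234 = 9654324357553/177942920064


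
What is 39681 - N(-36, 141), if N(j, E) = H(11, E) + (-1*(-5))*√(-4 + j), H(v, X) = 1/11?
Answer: 436490/11 - 10*I*√10 ≈ 39681.0 - 31.623*I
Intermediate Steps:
H(v, X) = 1/11
N(j, E) = 1/11 + 5*√(-4 + j) (N(j, E) = 1/11 + (-1*(-5))*√(-4 + j) = 1/11 + 5*√(-4 + j))
39681 - N(-36, 141) = 39681 - (1/11 + 5*√(-4 - 36)) = 39681 - (1/11 + 5*√(-40)) = 39681 - (1/11 + 5*(2*I*√10)) = 39681 - (1/11 + 10*I*√10) = 39681 + (-1/11 - 10*I*√10) = 436490/11 - 10*I*√10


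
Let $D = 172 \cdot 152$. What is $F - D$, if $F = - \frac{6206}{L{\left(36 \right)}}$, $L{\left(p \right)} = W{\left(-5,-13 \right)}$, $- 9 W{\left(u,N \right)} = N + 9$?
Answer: $- \frac{80215}{2} \approx -40108.0$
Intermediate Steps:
$W{\left(u,N \right)} = -1 - \frac{N}{9}$ ($W{\left(u,N \right)} = - \frac{N + 9}{9} = - \frac{9 + N}{9} = -1 - \frac{N}{9}$)
$L{\left(p \right)} = \frac{4}{9}$ ($L{\left(p \right)} = -1 - - \frac{13}{9} = -1 + \frac{13}{9} = \frac{4}{9}$)
$F = - \frac{27927}{2}$ ($F = - \frac{6206}{\frac{4}{9}} = \left(-6206\right) \frac{9}{4} = - \frac{27927}{2} \approx -13964.0$)
$D = 26144$
$F - D = - \frac{27927}{2} - 26144 = - \frac{80215}{2}$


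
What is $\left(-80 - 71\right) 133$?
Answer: $-20083$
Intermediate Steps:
$\left(-80 - 71\right) 133 = \left(-151\right) 133 = -20083$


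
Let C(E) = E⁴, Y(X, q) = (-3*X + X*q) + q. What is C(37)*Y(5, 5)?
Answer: 28112415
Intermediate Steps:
Y(X, q) = q - 3*X + X*q
C(37)*Y(5, 5) = 37⁴*(5 - 3*5 + 5*5) = 1874161*(5 - 15 + 25) = 1874161*15 = 28112415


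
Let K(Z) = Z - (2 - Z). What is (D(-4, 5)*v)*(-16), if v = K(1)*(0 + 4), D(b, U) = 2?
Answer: 0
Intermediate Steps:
K(Z) = -2 + 2*Z (K(Z) = Z + (-2 + Z) = -2 + 2*Z)
v = 0 (v = (-2 + 2*1)*(0 + 4) = (-2 + 2)*4 = 0*4 = 0)
(D(-4, 5)*v)*(-16) = (2*0)*(-16) = 0*(-16) = 0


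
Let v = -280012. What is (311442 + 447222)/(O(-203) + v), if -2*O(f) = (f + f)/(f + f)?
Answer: -168592/62225 ≈ -2.7094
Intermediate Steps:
O(f) = -½ (O(f) = -(f + f)/(2*(f + f)) = -2*f/(2*(2*f)) = -2*f*1/(2*f)/2 = -½*1 = -½)
(311442 + 447222)/(O(-203) + v) = (311442 + 447222)/(-½ - 280012) = 758664/(-560025/2) = 758664*(-2/560025) = -168592/62225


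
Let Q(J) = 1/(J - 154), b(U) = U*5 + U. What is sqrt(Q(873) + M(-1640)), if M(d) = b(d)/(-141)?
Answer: sqrt(79696296031)/33793 ≈ 8.3540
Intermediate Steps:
b(U) = 6*U (b(U) = 5*U + U = 6*U)
Q(J) = 1/(-154 + J)
M(d) = -2*d/47 (M(d) = (6*d)/(-141) = (6*d)*(-1/141) = -2*d/47)
sqrt(Q(873) + M(-1640)) = sqrt(1/(-154 + 873) - 2/47*(-1640)) = sqrt(1/719 + 3280/47) = sqrt(2358367/33793) = sqrt(79696296031)/33793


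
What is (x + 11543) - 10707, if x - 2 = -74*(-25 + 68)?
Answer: -2344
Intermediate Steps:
x = -3180 (x = 2 - 74*(-25 + 68) = 2 - 74*43 = 2 - 3182 = -3180)
(x + 11543) - 10707 = (-3180 + 11543) - 10707 = 8363 - 10707 = -2344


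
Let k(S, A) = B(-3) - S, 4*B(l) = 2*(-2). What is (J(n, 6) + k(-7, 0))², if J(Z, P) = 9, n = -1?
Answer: 225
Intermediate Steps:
B(l) = -1 (B(l) = (2*(-2))/4 = (¼)*(-4) = -1)
k(S, A) = -1 - S
(J(n, 6) + k(-7, 0))² = (9 + (-1 - 1*(-7)))² = (9 + (-1 + 7))² = (9 + 6)² = 15² = 225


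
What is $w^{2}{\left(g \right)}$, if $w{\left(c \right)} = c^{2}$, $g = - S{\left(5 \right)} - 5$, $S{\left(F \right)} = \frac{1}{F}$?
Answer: $\frac{456976}{625} \approx 731.16$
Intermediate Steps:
$g = - \frac{26}{5}$ ($g = - \frac{1}{5} - 5 = - \frac{26}{5} \approx -5.2$)
$w^{2}{\left(g \right)} = \left(\left(- \frac{26}{5}\right)^{2}\right)^{2} = \left(\frac{676}{25}\right)^{2} = \frac{456976}{625}$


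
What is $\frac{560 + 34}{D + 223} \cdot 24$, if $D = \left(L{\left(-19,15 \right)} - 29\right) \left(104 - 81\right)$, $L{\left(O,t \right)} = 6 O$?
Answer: $- \frac{2376}{511} \approx -4.6497$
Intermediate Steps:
$D = -3289$ ($D = \left(6 \left(-19\right) - 29\right) \left(104 - 81\right) = \left(-114 - 29\right) 23 = \left(-143\right) 23 = -3289$)
$\frac{560 + 34}{D + 223} \cdot 24 = \frac{560 + 34}{-3289 + 223} \cdot 24 = \frac{594}{-3066} \cdot 24 = 594 \left(- \frac{1}{3066}\right) 24 = \left(- \frac{99}{511}\right) 24 = - \frac{2376}{511}$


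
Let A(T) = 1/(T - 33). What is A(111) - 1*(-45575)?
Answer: 3554851/78 ≈ 45575.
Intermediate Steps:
A(T) = 1/(-33 + T)
A(111) - 1*(-45575) = 1/(-33 + 111) - 1*(-45575) = 1/78 + 45575 = 3554851/78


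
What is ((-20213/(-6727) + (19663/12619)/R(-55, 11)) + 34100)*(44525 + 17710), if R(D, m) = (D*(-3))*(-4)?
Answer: 7927319349465594831/3735072572 ≈ 2.1224e+9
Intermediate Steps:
R(D, m) = 12*D (R(D, m) = -3*D*(-4) = 12*D)
((-20213/(-6727) + (19663/12619)/R(-55, 11)) + 34100)*(44525 + 17710) = ((-20213/(-6727) + (19663/12619)/((12*(-55)))) + 34100)*(44525 + 17710) = ((-20213*(-1/6727) + (19663*(1/12619))/(-660)) + 34100)*62235 = ((20213/6727 + (19663/12619)*(-1/660)) + 34100)*62235 = ((20213/6727 - 19663/8328540) + 34100)*62235 = (168212506019/56026088580 + 34100)*62235 = (1910657833084019/56026088580)*62235 = 7927319349465594831/3735072572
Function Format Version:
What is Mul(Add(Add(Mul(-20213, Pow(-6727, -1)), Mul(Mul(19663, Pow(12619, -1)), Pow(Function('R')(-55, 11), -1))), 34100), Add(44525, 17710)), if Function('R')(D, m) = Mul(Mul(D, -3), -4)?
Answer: Rational(7927319349465594831, 3735072572) ≈ 2.1224e+9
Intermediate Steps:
Function('R')(D, m) = Mul(12, D) (Function('R')(D, m) = Mul(Mul(-3, D), -4) = Mul(12, D))
Mul(Add(Add(Mul(-20213, Pow(-6727, -1)), Mul(Mul(19663, Pow(12619, -1)), Pow(Function('R')(-55, 11), -1))), 34100), Add(44525, 17710)) = Mul(Add(Add(Mul(-20213, Pow(-6727, -1)), Mul(Mul(19663, Pow(12619, -1)), Pow(Mul(12, -55), -1))), 34100), Add(44525, 17710)) = Mul(Add(Add(Mul(-20213, Rational(-1, 6727)), Mul(Mul(19663, Rational(1, 12619)), Pow(-660, -1))), 34100), 62235) = Mul(Add(Add(Rational(20213, 6727), Mul(Rational(19663, 12619), Rational(-1, 660))), 34100), 62235) = Mul(Add(Add(Rational(20213, 6727), Rational(-19663, 8328540)), 34100), 62235) = Mul(Add(Rational(168212506019, 56026088580), 34100), 62235) = Mul(Rational(1910657833084019, 56026088580), 62235) = Rational(7927319349465594831, 3735072572)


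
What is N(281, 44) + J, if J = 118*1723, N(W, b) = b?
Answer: 203358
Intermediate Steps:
J = 203314
N(281, 44) + J = 44 + 203314 = 203358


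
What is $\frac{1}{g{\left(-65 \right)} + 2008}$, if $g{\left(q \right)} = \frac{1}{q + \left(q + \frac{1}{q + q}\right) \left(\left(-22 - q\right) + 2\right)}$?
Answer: $\frac{77749}{156119966} \approx 0.00049801$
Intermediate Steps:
$g{\left(q \right)} = \frac{1}{q + \left(-20 - q\right) \left(q + \frac{1}{2 q}\right)}$ ($g{\left(q \right)} = \frac{1}{q + \left(q + \frac{1}{2 q}\right) \left(-20 - q\right)} = \frac{1}{q + \left(-20 - q\right) \left(q + \frac{1}{2 q}\right)}$)
$\frac{1}{g{\left(-65 \right)} + 2008} = \frac{1}{\left(-2\right) \left(-65\right) \frac{1}{20 - 65 + 2 \left(-65\right)^{3} + 38 \left(-65\right)^{2}} + 2008} = \frac{1}{\left(-2\right) \left(-65\right) \frac{1}{20 - 65 + 2 \left(-274625\right) + 38 \cdot 4225} + 2008} = \frac{1}{\left(-2\right) \left(-65\right) \frac{1}{20 - 65 - 549250 + 160550} + 2008} = \frac{1}{\left(-2\right) \left(-65\right) \frac{1}{-388745} + 2008} = \frac{1}{\left(-2\right) \left(-65\right) \left(- \frac{1}{388745}\right) + 2008} = \frac{1}{- \frac{26}{77749} + 2008} = \frac{1}{\frac{156119966}{77749}} = \frac{77749}{156119966}$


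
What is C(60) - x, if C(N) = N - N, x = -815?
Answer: 815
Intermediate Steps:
C(N) = 0
C(60) - x = 0 - 1*(-815) = 0 + 815 = 815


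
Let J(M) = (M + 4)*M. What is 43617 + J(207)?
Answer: 87294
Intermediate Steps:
J(M) = M*(4 + M) (J(M) = (4 + M)*M = M*(4 + M))
43617 + J(207) = 43617 + 207*(4 + 207) = 43617 + 207*211 = 43617 + 43677 = 87294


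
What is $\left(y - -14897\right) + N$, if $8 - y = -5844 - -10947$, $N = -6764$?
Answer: $3038$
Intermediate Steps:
$y = -5095$ ($y = 8 - \left(-5844 - -10947\right) = 8 - \left(-5844 + 10947\right) = 8 - 5103 = -5095$)
$\left(y - -14897\right) + N = \left(-5095 - -14897\right) - 6764 = \left(-5095 + 14897\right) - 6764 = 9802 - 6764 = 3038$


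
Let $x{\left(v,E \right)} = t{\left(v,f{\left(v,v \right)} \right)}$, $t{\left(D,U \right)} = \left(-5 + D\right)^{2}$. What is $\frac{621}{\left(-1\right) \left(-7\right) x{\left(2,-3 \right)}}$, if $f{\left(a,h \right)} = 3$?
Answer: $\frac{69}{7} \approx 9.8571$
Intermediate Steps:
$x{\left(v,E \right)} = \left(-5 + v\right)^{2}$
$\frac{621}{\left(-1\right) \left(-7\right) x{\left(2,-3 \right)}} = \frac{621}{\left(-1\right) \left(-7\right) \left(-5 + 2\right)^{2}} = \frac{621}{7 \left(-3\right)^{2}} = \frac{621}{7 \cdot 9} = \frac{621}{63} = 621 \cdot \frac{1}{63} = \frac{69}{7}$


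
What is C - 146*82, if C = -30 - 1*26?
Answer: -12028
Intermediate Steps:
C = -56 (C = -30 - 26 = -56)
C - 146*82 = -56 - 146*82 = -56 - 11972 = -12028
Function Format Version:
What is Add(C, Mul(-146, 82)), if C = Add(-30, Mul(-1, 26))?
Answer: -12028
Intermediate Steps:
C = -56 (C = Add(-30, -26) = -56)
Add(C, Mul(-146, 82)) = Add(-56, Mul(-146, 82)) = Add(-56, -11972) = -12028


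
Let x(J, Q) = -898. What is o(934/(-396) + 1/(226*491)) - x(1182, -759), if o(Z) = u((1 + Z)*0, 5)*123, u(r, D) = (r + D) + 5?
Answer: 2128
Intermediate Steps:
u(r, D) = 5 + D + r (u(r, D) = (D + r) + 5 = 5 + D + r)
o(Z) = 1230 (o(Z) = (5 + 5 + (1 + Z)*0)*123 = (5 + 5 + 0)*123 = 10*123 = 1230)
o(934/(-396) + 1/(226*491)) - x(1182, -759) = 1230 - 1*(-898) = 1230 + 898 = 2128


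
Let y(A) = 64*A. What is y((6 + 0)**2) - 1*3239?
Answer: -935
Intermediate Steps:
y((6 + 0)**2) - 1*3239 = 64*(6 + 0)**2 - 1*3239 = 64*6**2 - 3239 = 64*36 - 3239 = 2304 - 3239 = -935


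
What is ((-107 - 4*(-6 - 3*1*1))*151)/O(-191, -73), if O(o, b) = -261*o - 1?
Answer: -10721/49850 ≈ -0.21507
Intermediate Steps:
O(o, b) = -1 - 261*o
((-107 - 4*(-6 - 3*1*1))*151)/O(-191, -73) = ((-107 - 4*(-6 - 3*1*1))*151)/(-1 - 261*(-191)) = ((-107 - 4*(-6 - 3*1))*151)/(-1 + 49851) = ((-107 - 4*(-6 - 3))*151)/49850 = ((-107 - 4*(-9))*151)*(1/49850) = ((-107 + 36)*151)*(1/49850) = -71*151*(1/49850) = -10721*1/49850 = -10721/49850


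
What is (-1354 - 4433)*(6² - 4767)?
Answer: 27378297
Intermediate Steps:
(-1354 - 4433)*(6² - 4767) = -5787*(36 - 4767) = -5787*(-4731) = 27378297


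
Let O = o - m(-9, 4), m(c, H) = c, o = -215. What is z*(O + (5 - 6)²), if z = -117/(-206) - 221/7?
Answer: 9164935/1442 ≈ 6355.7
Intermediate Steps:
O = -206 (O = -215 - 1*(-9) = -215 + 9 = -206)
z = -44707/1442 (z = -117*(-1/206) - 221*⅐ = 117/206 - 221/7 = -44707/1442 ≈ -31.003)
z*(O + (5 - 6)²) = -44707*(-206 + (5 - 6)²)/1442 = -44707*(-206 + (-1)²)/1442 = -44707*(-206 + 1)/1442 = -44707/1442*(-205) = 9164935/1442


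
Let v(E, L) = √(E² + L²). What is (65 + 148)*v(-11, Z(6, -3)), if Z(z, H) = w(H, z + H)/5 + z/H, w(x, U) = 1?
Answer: 213*√3106/5 ≈ 2374.2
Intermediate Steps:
Z(z, H) = ⅕ + z/H (Z(z, H) = 1/5 + z/H = 1*(⅕) + z/H = ⅕ + z/H)
(65 + 148)*v(-11, Z(6, -3)) = (65 + 148)*√((-11)² + ((6 + (⅕)*(-3))/(-3))²) = 213*√(121 + (-(6 - ⅗)/3)²) = 213*√(121 + (-⅓*27/5)²) = 213*√(121 + (-9/5)²) = 213*√(121 + 81/25) = 213*√(3106/25) = 213*(√3106/5) = 213*√3106/5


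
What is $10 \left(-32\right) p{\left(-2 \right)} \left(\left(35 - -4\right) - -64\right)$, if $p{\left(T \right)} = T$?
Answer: $65920$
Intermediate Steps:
$10 \left(-32\right) p{\left(-2 \right)} \left(\left(35 - -4\right) - -64\right) = 10 \left(-32\right) \left(-2\right) \left(\left(35 - -4\right) - -64\right) = \left(-320\right) \left(-2\right) \left(\left(35 + 4\right) + 64\right) = 640 \left(39 + 64\right) = 640 \cdot 103 = 65920$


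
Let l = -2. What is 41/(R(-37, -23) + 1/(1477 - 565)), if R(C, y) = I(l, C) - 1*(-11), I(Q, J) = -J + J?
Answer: 37392/10033 ≈ 3.7269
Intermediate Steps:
I(Q, J) = 0
R(C, y) = 11 (R(C, y) = 0 - 1*(-11) = 0 + 11 = 11)
41/(R(-37, -23) + 1/(1477 - 565)) = 41/(11 + 1/(1477 - 565)) = 41/(11 + 1/912) = 41/(10033/912) = 41*(912/10033) = 37392/10033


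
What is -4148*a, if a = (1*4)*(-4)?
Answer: 66368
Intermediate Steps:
a = -16 (a = 4*(-4) = -16)
-4148*a = -4148*(-16) = 66368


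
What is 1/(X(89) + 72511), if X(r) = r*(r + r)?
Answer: 1/88353 ≈ 1.1318e-5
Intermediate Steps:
X(r) = 2*r² (X(r) = r*(2*r) = 2*r²)
1/(X(89) + 72511) = 1/(2*89² + 72511) = 1/(2*7921 + 72511) = 1/(15842 + 72511) = 1/88353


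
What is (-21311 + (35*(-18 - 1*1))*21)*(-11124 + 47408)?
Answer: -1279954384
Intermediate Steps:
(-21311 + (35*(-18 - 1*1))*21)*(-11124 + 47408) = (-21311 + (35*(-18 - 1))*21)*36284 = (-21311 + (35*(-19))*21)*36284 = (-21311 - 665*21)*36284 = (-21311 - 13965)*36284 = -35276*36284 = -1279954384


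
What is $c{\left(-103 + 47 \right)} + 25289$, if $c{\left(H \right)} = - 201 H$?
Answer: $36545$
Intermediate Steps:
$c{\left(-103 + 47 \right)} + 25289 = - 201 \left(-103 + 47\right) + 25289 = \left(-201\right) \left(-56\right) + 25289 = 11256 + 25289 = 36545$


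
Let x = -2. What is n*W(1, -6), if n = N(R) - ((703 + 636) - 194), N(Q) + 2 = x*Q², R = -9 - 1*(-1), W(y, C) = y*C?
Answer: 7650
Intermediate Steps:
W(y, C) = C*y
R = -8 (R = -9 + 1 = -8)
N(Q) = -2 - 2*Q²
n = -1275 (n = (-2 - 2*(-8)²) - ((703 + 636) - 194) = (-2 - 2*64) - (1339 - 194) = (-2 - 128) - 1*1145 = -130 - 1145 = -1275)
n*W(1, -6) = -(-7650) = -1275*(-6) = 7650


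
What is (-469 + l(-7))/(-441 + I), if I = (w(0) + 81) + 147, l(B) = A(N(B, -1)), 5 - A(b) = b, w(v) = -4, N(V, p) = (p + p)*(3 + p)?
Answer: 460/217 ≈ 2.1198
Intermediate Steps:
N(V, p) = 2*p*(3 + p) (N(V, p) = (2*p)*(3 + p) = 2*p*(3 + p))
A(b) = 5 - b
l(B) = 9 (l(B) = 5 - 2*(-1)*(3 - 1) = 5 - 2*(-1)*2 = 5 - 1*(-4) = 5 + 4 = 9)
I = 224 (I = (-4 + 81) + 147 = 77 + 147 = 224)
(-469 + l(-7))/(-441 + I) = (-469 + 9)/(-441 + 224) = -460/(-217) = -460*(-1/217) = 460/217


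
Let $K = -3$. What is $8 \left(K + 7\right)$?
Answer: $32$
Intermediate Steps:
$8 \left(K + 7\right) = 8 \left(-3 + 7\right) = 8 \cdot 4 = 32$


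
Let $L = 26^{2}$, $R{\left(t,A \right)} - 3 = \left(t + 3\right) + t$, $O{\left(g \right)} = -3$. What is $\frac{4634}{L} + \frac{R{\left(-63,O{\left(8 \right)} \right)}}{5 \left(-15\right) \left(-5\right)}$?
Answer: $\frac{55221}{8450} \approx 6.535$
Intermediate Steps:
$R{\left(t,A \right)} = 6 + 2 t$ ($R{\left(t,A \right)} = 3 + \left(\left(t + 3\right) + t\right) = 3 + \left(\left(3 + t\right) + t\right) = 3 + \left(3 + 2 t\right) = 6 + 2 t$)
$L = 676$
$\frac{4634}{L} + \frac{R{\left(-63,O{\left(8 \right)} \right)}}{5 \left(-15\right) \left(-5\right)} = \frac{4634}{676} + \frac{6 + 2 \left(-63\right)}{5 \left(-15\right) \left(-5\right)} = 4634 \cdot \frac{1}{676} + \frac{6 - 126}{\left(-75\right) \left(-5\right)} = \frac{2317}{338} - \frac{120}{375} = \frac{2317}{338} - \frac{8}{25} = \frac{55221}{8450}$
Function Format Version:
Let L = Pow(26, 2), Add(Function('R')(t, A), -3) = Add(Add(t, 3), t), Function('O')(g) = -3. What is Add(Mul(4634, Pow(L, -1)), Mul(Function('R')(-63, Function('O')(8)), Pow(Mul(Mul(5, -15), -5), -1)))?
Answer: Rational(55221, 8450) ≈ 6.5350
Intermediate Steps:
Function('R')(t, A) = Add(6, Mul(2, t)) (Function('R')(t, A) = Add(3, Add(Add(t, 3), t)) = Add(3, Add(Add(3, t), t)) = Add(3, Add(3, Mul(2, t))) = Add(6, Mul(2, t)))
L = 676
Add(Mul(4634, Pow(L, -1)), Mul(Function('R')(-63, Function('O')(8)), Pow(Mul(Mul(5, -15), -5), -1))) = Add(Mul(4634, Pow(676, -1)), Mul(Add(6, Mul(2, -63)), Pow(Mul(Mul(5, -15), -5), -1))) = Add(Mul(4634, Rational(1, 676)), Mul(Add(6, -126), Pow(Mul(-75, -5), -1))) = Add(Rational(2317, 338), Mul(-120, Pow(375, -1))) = Add(Rational(2317, 338), Mul(-120, Rational(1, 375))) = Add(Rational(2317, 338), Rational(-8, 25)) = Rational(55221, 8450)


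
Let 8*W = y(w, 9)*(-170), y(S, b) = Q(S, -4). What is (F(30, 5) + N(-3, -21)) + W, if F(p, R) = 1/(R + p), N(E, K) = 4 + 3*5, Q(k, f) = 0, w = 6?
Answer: 666/35 ≈ 19.029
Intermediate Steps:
y(S, b) = 0
N(E, K) = 19 (N(E, K) = 4 + 15 = 19)
W = 0 (W = (0*(-170))/8 = (⅛)*0 = 0)
(F(30, 5) + N(-3, -21)) + W = (1/(5 + 30) + 19) + 0 = (1/35 + 19) + 0 = 666/35 + 0 = 666/35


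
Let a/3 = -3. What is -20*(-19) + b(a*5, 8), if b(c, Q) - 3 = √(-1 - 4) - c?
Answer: 428 + I*√5 ≈ 428.0 + 2.2361*I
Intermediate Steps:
a = -9 (a = 3*(-3) = -9)
b(c, Q) = 3 - c + I*√5 (b(c, Q) = 3 + (√(-1 - 4) - c) = 3 + (√(-5) - c) = 3 + (I*√5 - c) = 3 + (-c + I*√5) = 3 - c + I*√5)
-20*(-19) + b(a*5, 8) = -20*(-19) + (3 - (-9)*5 + I*√5) = 380 + (3 - 1*(-45) + I*√5) = 380 + (3 + 45 + I*√5) = 380 + (48 + I*√5) = 428 + I*√5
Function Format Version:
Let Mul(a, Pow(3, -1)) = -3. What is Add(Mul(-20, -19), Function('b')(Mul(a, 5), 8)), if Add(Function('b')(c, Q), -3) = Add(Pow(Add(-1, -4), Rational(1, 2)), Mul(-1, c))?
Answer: Add(428, Mul(I, Pow(5, Rational(1, 2)))) ≈ Add(428.00, Mul(2.2361, I))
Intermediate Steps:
a = -9 (a = Mul(3, -3) = -9)
Function('b')(c, Q) = Add(3, Mul(-1, c), Mul(I, Pow(5, Rational(1, 2)))) (Function('b')(c, Q) = Add(3, Add(Pow(Add(-1, -4), Rational(1, 2)), Mul(-1, c))) = Add(3, Add(Pow(-5, Rational(1, 2)), Mul(-1, c))) = Add(3, Add(Mul(I, Pow(5, Rational(1, 2))), Mul(-1, c))) = Add(3, Add(Mul(-1, c), Mul(I, Pow(5, Rational(1, 2))))) = Add(3, Mul(-1, c), Mul(I, Pow(5, Rational(1, 2)))))
Add(Mul(-20, -19), Function('b')(Mul(a, 5), 8)) = Add(Mul(-20, -19), Add(3, Mul(-1, Mul(-9, 5)), Mul(I, Pow(5, Rational(1, 2))))) = Add(380, Add(3, Mul(-1, -45), Mul(I, Pow(5, Rational(1, 2))))) = Add(380, Add(3, 45, Mul(I, Pow(5, Rational(1, 2))))) = Add(380, Add(48, Mul(I, Pow(5, Rational(1, 2))))) = Add(428, Mul(I, Pow(5, Rational(1, 2))))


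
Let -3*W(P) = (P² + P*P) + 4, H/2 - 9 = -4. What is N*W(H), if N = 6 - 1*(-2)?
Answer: -544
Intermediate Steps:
H = 10 (H = 18 + 2*(-4) = 18 - 8 = 10)
W(P) = -4/3 - 2*P²/3 (W(P) = -((P² + P*P) + 4)/3 = -((P² + P²) + 4)/3 = -(2*P² + 4)/3 = -(4 + 2*P²)/3 = -4/3 - 2*P²/3)
N = 8 (N = 6 + 2 = 8)
N*W(H) = 8*(-4/3 - ⅔*10²) = 8*(-4/3 - ⅔*100) = 8*(-4/3 - 200/3) = 8*(-68) = -544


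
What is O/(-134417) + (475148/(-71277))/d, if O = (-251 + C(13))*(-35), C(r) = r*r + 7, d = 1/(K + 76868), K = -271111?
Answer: 12405905660199863/9580840509 ≈ 1.2949e+6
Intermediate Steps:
d = -1/194243 (d = 1/(-271111 + 76868) = 1/(-194243) = -1/194243 ≈ -5.1482e-6)
C(r) = 7 + r**2 (C(r) = r**2 + 7 = 7 + r**2)
O = 2625 (O = (-251 + (7 + 13**2))*(-35) = (-251 + (7 + 169))*(-35) = (-251 + 176)*(-35) = -75*(-35) = 2625)
O/(-134417) + (475148/(-71277))/d = 2625/(-134417) + (475148/(-71277))/(-1/194243) = 2625*(-1/134417) + (475148*(-1/71277))*(-194243) = -2625/134417 - 475148/71277*(-194243) = -2625/134417 + 92294172964/71277 = 12405905660199863/9580840509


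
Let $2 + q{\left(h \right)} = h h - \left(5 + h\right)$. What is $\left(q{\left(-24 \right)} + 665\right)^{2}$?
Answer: $1582564$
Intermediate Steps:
$q{\left(h \right)} = -7 + h^{2} - h$ ($q{\left(h \right)} = -2 - \left(5 + h - h h\right) = -2 - \left(5 + h - h^{2}\right) = -7 + h^{2} - h$)
$\left(q{\left(-24 \right)} + 665\right)^{2} = \left(\left(-7 + \left(-24\right)^{2} - -24\right) + 665\right)^{2} = \left(\left(-7 + 576 + 24\right) + 665\right)^{2} = \left(593 + 665\right)^{2} = 1258^{2} = 1582564$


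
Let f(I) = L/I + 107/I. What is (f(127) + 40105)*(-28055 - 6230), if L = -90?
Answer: -174625573320/127 ≈ -1.3750e+9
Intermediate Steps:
f(I) = 17/I (f(I) = -90/I + 107/I = 17/I)
(f(127) + 40105)*(-28055 - 6230) = (17/127 + 40105)*(-28055 - 6230) = (17*(1/127) + 40105)*(-34285) = (17/127 + 40105)*(-34285) = (5093352/127)*(-34285) = -174625573320/127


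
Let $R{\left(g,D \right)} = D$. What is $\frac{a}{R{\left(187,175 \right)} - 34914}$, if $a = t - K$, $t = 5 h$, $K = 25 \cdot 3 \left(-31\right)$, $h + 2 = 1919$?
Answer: $- \frac{11910}{34739} \approx -0.34284$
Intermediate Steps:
$h = 1917$ ($h = -2 + 1919 = 1917$)
$K = -2325$ ($K = 75 \left(-31\right) = -2325$)
$t = 9585$ ($t = 5 \cdot 1917 = 9585$)
$a = 11910$ ($a = 9585 - -2325 = 9585 + 2325 = 11910$)
$\frac{a}{R{\left(187,175 \right)} - 34914} = \frac{11910}{175 - 34914} = \frac{11910}{-34739} = 11910 \left(- \frac{1}{34739}\right) = - \frac{11910}{34739}$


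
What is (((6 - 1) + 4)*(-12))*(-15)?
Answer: 1620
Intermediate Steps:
(((6 - 1) + 4)*(-12))*(-15) = ((5 + 4)*(-12))*(-15) = (9*(-12))*(-15) = -108*(-15) = 1620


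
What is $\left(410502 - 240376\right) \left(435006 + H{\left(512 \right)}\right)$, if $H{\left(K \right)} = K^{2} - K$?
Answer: $118516236388$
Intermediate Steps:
$\left(410502 - 240376\right) \left(435006 + H{\left(512 \right)}\right) = \left(410502 - 240376\right) \left(435006 + 512 \left(-1 + 512\right)\right) = 170126 \left(435006 + 512 \cdot 511\right) = 170126 \left(435006 + 261632\right) = 170126 \cdot 696638 = 118516236388$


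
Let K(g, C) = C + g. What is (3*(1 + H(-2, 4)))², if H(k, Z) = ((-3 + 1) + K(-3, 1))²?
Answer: 2601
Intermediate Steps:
H(k, Z) = 16 (H(k, Z) = ((-3 + 1) + (1 - 3))² = (-2 - 2)² = (-4)² = 16)
(3*(1 + H(-2, 4)))² = (3*(1 + 16))² = (3*17)² = 51² = 2601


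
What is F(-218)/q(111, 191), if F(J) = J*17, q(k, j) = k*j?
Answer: -3706/21201 ≈ -0.17480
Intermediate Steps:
q(k, j) = j*k
F(J) = 17*J
F(-218)/q(111, 191) = (17*(-218))/((191*111)) = -3706/21201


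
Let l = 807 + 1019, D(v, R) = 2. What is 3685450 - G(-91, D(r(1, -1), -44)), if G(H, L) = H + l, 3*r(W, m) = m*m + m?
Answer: 3683715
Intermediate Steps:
r(W, m) = m/3 + m**2/3 (r(W, m) = (m*m + m)/3 = (m**2 + m)/3 = (m + m**2)/3 = m/3 + m**2/3)
l = 1826
G(H, L) = 1826 + H (G(H, L) = H + 1826 = 1826 + H)
3685450 - G(-91, D(r(1, -1), -44)) = 3685450 - (1826 - 91) = 3685450 - 1*1735 = 3685450 - 1735 = 3683715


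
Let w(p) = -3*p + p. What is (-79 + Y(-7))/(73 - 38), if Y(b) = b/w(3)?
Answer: -467/210 ≈ -2.2238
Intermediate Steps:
w(p) = -2*p
Y(b) = -b/6 (Y(b) = b/((-2*3)) = b/(-6) = b*(-⅙) = -b/6)
(-79 + Y(-7))/(73 - 38) = (-79 - ⅙*(-7))/(73 - 38) = (-79 + 7/6)/35 = (1/35)*(-467/6) = -467/210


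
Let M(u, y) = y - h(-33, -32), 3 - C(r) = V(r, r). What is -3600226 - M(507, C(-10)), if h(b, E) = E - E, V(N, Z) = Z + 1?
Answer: -3600238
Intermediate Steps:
V(N, Z) = 1 + Z
C(r) = 2 - r (C(r) = 3 - (1 + r) = 3 + (-1 - r) = 2 - r)
h(b, E) = 0
M(u, y) = y (M(u, y) = y - 1*0 = y + 0 = y)
-3600226 - M(507, C(-10)) = -3600226 - (2 - 1*(-10)) = -3600226 - (2 + 10) = -3600226 - 1*12 = -3600226 - 12 = -3600238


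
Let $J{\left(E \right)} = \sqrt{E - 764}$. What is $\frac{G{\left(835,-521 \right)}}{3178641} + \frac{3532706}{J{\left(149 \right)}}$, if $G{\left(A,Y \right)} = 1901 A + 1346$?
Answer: $\frac{1588681}{3178641} - \frac{3532706 i \sqrt{615}}{615} \approx 0.4998 - 1.4245 \cdot 10^{5} i$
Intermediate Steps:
$G{\left(A,Y \right)} = 1346 + 1901 A$
$J{\left(E \right)} = \sqrt{-764 + E}$
$\frac{G{\left(835,-521 \right)}}{3178641} + \frac{3532706}{J{\left(149 \right)}} = \frac{1346 + 1901 \cdot 835}{3178641} + \frac{3532706}{\sqrt{-764 + 149}} = \left(1346 + 1587335\right) \frac{1}{3178641} + \frac{3532706}{\sqrt{-615}} = 1588681 \cdot \frac{1}{3178641} + \frac{3532706}{i \sqrt{615}} = \frac{1588681}{3178641} + 3532706 \left(- \frac{i \sqrt{615}}{615}\right) = \frac{1588681}{3178641} - \frac{3532706 i \sqrt{615}}{615}$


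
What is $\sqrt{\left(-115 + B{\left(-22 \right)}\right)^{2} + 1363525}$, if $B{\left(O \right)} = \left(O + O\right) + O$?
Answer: $\sqrt{1396286} \approx 1181.6$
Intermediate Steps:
$B{\left(O \right)} = 3 O$ ($B{\left(O \right)} = 2 O + O = 3 O$)
$\sqrt{\left(-115 + B{\left(-22 \right)}\right)^{2} + 1363525} = \sqrt{\left(-115 + 3 \left(-22\right)\right)^{2} + 1363525} = \sqrt{\left(-115 - 66\right)^{2} + 1363525} = \sqrt{\left(-181\right)^{2} + 1363525} = \sqrt{32761 + 1363525} = \sqrt{1396286}$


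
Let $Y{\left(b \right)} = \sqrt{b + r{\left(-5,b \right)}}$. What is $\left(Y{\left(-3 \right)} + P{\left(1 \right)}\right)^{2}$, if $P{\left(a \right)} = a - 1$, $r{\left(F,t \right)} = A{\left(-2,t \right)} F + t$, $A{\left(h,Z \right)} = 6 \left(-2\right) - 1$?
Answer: $59$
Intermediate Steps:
$A{\left(h,Z \right)} = -13$ ($A{\left(h,Z \right)} = -12 - 1 = -13$)
$r{\left(F,t \right)} = t - 13 F$ ($r{\left(F,t \right)} = - 13 F + t = t - 13 F$)
$Y{\left(b \right)} = \sqrt{65 + 2 b}$ ($Y{\left(b \right)} = \sqrt{b + \left(b - -65\right)} = \sqrt{b + \left(b + 65\right)} = \sqrt{b + \left(65 + b\right)} = \sqrt{65 + 2 b}$)
$P{\left(a \right)} = -1 + a$ ($P{\left(a \right)} = a - 1 = -1 + a$)
$\left(Y{\left(-3 \right)} + P{\left(1 \right)}\right)^{2} = \left(\sqrt{65 + 2 \left(-3\right)} + \left(-1 + 1\right)\right)^{2} = \left(\sqrt{65 - 6} + 0\right)^{2} = \left(\sqrt{59} + 0\right)^{2} = \left(\sqrt{59}\right)^{2} = 59$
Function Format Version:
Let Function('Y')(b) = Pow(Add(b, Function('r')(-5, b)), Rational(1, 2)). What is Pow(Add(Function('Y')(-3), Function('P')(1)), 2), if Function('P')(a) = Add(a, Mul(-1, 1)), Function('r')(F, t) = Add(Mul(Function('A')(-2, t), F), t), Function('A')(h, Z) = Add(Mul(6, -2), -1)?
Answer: 59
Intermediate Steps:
Function('A')(h, Z) = -13 (Function('A')(h, Z) = Add(-12, -1) = -13)
Function('r')(F, t) = Add(t, Mul(-13, F)) (Function('r')(F, t) = Add(Mul(-13, F), t) = Add(t, Mul(-13, F)))
Function('Y')(b) = Pow(Add(65, Mul(2, b)), Rational(1, 2)) (Function('Y')(b) = Pow(Add(b, Add(b, Mul(-13, -5))), Rational(1, 2)) = Pow(Add(b, Add(b, 65)), Rational(1, 2)) = Pow(Add(b, Add(65, b)), Rational(1, 2)) = Pow(Add(65, Mul(2, b)), Rational(1, 2)))
Function('P')(a) = Add(-1, a) (Function('P')(a) = Add(a, -1) = Add(-1, a))
Pow(Add(Function('Y')(-3), Function('P')(1)), 2) = Pow(Add(Pow(Add(65, Mul(2, -3)), Rational(1, 2)), Add(-1, 1)), 2) = Pow(Add(Pow(Add(65, -6), Rational(1, 2)), 0), 2) = Pow(Add(Pow(59, Rational(1, 2)), 0), 2) = Pow(Pow(59, Rational(1, 2)), 2) = 59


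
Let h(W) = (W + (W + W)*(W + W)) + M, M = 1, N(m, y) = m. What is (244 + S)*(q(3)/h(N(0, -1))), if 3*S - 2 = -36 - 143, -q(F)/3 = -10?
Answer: 5550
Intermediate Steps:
q(F) = 30 (q(F) = -3*(-10) = 30)
h(W) = 1 + W + 4*W² (h(W) = (W + (W + W)*(W + W)) + 1 = (W + (2*W)*(2*W)) + 1 = (W + 4*W²) + 1 = 1 + W + 4*W²)
S = -59 (S = ⅔ + (-36 - 143)/3 = ⅔ + (⅓)*(-179) = ⅔ - 179/3 = -59)
(244 + S)*(q(3)/h(N(0, -1))) = (244 - 59)*(30/(1 + 0 + 4*0²)) = 185*(30/(1 + 0 + 4*0)) = 185*(30/(1 + 0 + 0)) = 185*(30/1) = 185*(30*1) = 185*30 = 5550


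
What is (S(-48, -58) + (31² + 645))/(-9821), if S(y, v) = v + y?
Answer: -1500/9821 ≈ -0.15273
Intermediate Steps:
(S(-48, -58) + (31² + 645))/(-9821) = ((-58 - 48) + (31² + 645))/(-9821) = (-106 + (961 + 645))*(-1/9821) = (-106 + 1606)*(-1/9821) = 1500*(-1/9821) = -1500/9821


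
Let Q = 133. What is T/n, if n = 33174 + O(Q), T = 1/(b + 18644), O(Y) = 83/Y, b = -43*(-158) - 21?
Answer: 19/16020788975 ≈ 1.1860e-9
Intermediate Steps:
b = 6773 (b = 6794 - 21 = 6773)
T = 1/25417 (T = 1/(6773 + 18644) = 1/25417 ≈ 3.9344e-5)
n = 4412225/133 (n = 33174 + 83/133 = 4412225/133 ≈ 33175.)
T/n = 1/(25417*(4412225/133)) = (1/25417)*(133/4412225) = 19/16020788975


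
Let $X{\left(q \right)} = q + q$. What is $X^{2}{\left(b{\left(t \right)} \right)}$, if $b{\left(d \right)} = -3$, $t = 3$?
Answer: $36$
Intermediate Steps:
$X{\left(q \right)} = 2 q$
$X^{2}{\left(b{\left(t \right)} \right)} = \left(2 \left(-3\right)\right)^{2} = \left(-6\right)^{2} = 36$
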